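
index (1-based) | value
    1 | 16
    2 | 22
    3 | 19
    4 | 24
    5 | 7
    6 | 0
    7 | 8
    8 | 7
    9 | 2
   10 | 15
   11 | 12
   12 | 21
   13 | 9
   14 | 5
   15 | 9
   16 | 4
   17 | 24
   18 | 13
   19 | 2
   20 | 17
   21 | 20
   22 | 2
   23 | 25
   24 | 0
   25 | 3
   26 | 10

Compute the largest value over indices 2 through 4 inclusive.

24

Elements at indices 2..4: 22, 19, 24
max(22, 19, 24) = 24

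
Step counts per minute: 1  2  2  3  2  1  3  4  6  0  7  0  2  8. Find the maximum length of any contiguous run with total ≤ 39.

13

add 1: [1] sum 1, len 1
add 2: [1, 2] sum 3, len 2
add 2: [1, 2, 2] sum 5, len 3
add 3: [1, 2, 2, 3] sum 8, len 4
add 2: [1, 2, 2, 3, 2] sum 10, len 5
add 1: [1, 2, 2, 3, 2, 1] sum 11, len 6
add 3: [1, 2, 2, 3, 2, 1, 3] sum 14, len 7
add 4: [1, 2, 2, 3, 2, 1, 3, 4] sum 18, len 8
add 6: [1, 2, 2, 3, 2, 1, 3, 4, 6] sum 24, len 9
add 0: [1, 2, 2, 3, 2, 1, 3, 4, 6, 0] sum 24, len 10
add 7: [1, 2, 2, 3, 2, 1, 3, 4, 6, 0, 7] sum 31, len 11
add 0: [1, 2, 2, 3, 2, 1, 3, 4, 6, 0, 7, 0] sum 31, len 12
add 2: [1, 2, 2, 3, 2, 1, 3, 4, 6, 0, 7, 0, 2] sum 33, len 13
add 8: [2, 3, 2, 1, 3, 4, 6, 0, 7, 0, 2, 8] sum 38, len 12
Longest length seen: 13.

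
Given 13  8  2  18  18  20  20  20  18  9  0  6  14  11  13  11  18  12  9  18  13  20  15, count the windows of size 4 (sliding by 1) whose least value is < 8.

8

13 8 2 18 → min 2  < 8 ✓
8 2 18 18 → min 2  < 8 ✓
2 18 18 20 → min 2  < 8 ✓
18 18 20 20 → min 18
18 20 20 20 → min 18
20 20 20 18 → min 18
20 20 18 9 → min 9
20 18 9 0 → min 0  < 8 ✓
18 9 0 6 → min 0  < 8 ✓
9 0 6 14 → min 0  < 8 ✓
0 6 14 11 → min 0  < 8 ✓
6 14 11 13 → min 6  < 8 ✓
14 11 13 11 → min 11
11 13 11 18 → min 11
13 11 18 12 → min 11
11 18 12 9 → min 9
18 12 9 18 → min 9
12 9 18 13 → min 9
9 18 13 20 → min 9
18 13 20 15 → min 13
8 windows satisfy the condition.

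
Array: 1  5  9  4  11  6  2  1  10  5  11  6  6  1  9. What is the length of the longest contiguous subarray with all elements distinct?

add 1: [1] len 1
add 5: [1, 5] len 2
add 9: [1, 5, 9] len 3
add 4: [1, 5, 9, 4] len 4
add 11: [1, 5, 9, 4, 11] len 5
add 6: [1, 5, 9, 4, 11, 6] len 6
add 2: [1, 5, 9, 4, 11, 6, 2] len 7
add 1 (repeat 1, move left end past it): [5, 9, 4, 11, 6, 2, 1] len 7
add 10: [5, 9, 4, 11, 6, 2, 1, 10] len 8
add 5 (repeat 5, move left end past it): [9, 4, 11, 6, 2, 1, 10, 5] len 8
add 11 (repeat 11, move left end past it): [6, 2, 1, 10, 5, 11] len 6
add 6 (repeat 6, move left end past it): [2, 1, 10, 5, 11, 6] len 6
add 6 (repeat 6, move left end past it): [6] len 1
add 1: [6, 1] len 2
add 9: [6, 1, 9] len 3
Longest all-distinct length: 8.

8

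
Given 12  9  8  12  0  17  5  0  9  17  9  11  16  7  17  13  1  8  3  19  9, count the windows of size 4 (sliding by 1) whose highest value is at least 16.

(12, 9, 8, 12) → max 12
(9, 8, 12, 0) → max 12
(8, 12, 0, 17) → max 17  ≥ 16 ✓
(12, 0, 17, 5) → max 17  ≥ 16 ✓
(0, 17, 5, 0) → max 17  ≥ 16 ✓
(17, 5, 0, 9) → max 17  ≥ 16 ✓
(5, 0, 9, 17) → max 17  ≥ 16 ✓
(0, 9, 17, 9) → max 17  ≥ 16 ✓
(9, 17, 9, 11) → max 17  ≥ 16 ✓
(17, 9, 11, 16) → max 17  ≥ 16 ✓
(9, 11, 16, 7) → max 16  ≥ 16 ✓
(11, 16, 7, 17) → max 17  ≥ 16 ✓
(16, 7, 17, 13) → max 17  ≥ 16 ✓
(7, 17, 13, 1) → max 17  ≥ 16 ✓
(17, 13, 1, 8) → max 17  ≥ 16 ✓
(13, 1, 8, 3) → max 13
(1, 8, 3, 19) → max 19  ≥ 16 ✓
(8, 3, 19, 9) → max 19  ≥ 16 ✓
15 windows satisfy the condition.

15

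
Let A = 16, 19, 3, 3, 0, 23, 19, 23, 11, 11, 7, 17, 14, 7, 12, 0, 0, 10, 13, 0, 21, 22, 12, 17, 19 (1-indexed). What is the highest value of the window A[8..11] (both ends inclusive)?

23

Elements at indices 8..11: 23, 11, 11, 7
max(23, 11, 11, 7) = 23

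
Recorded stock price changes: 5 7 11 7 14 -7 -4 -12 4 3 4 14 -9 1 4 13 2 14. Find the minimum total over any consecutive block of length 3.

Each size-3 window and its sum:
(5, 7, 11) → sum 23
(7, 11, 7) → sum 25
(11, 7, 14) → sum 32
(7, 14, -7) → sum 14
(14, -7, -4) → sum 3
(-7, -4, -12) → sum -23
(-4, -12, 4) → sum -12
(-12, 4, 3) → sum -5
(4, 3, 4) → sum 11
(3, 4, 14) → sum 21
(4, 14, -9) → sum 9
(14, -9, 1) → sum 6
(-9, 1, 4) → sum -4
(1, 4, 13) → sum 18
(4, 13, 2) → sum 19
(13, 2, 14) → sum 29
Minimum of these is -23.

-23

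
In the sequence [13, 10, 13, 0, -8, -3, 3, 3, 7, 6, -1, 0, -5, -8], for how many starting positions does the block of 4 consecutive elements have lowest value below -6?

[13, 10, 13, 0] → min 0
[10, 13, 0, -8] → min -8  < -6 ✓
[13, 0, -8, -3] → min -8  < -6 ✓
[0, -8, -3, 3] → min -8  < -6 ✓
[-8, -3, 3, 3] → min -8  < -6 ✓
[-3, 3, 3, 7] → min -3
[3, 3, 7, 6] → min 3
[3, 7, 6, -1] → min -1
[7, 6, -1, 0] → min -1
[6, -1, 0, -5] → min -5
[-1, 0, -5, -8] → min -8  < -6 ✓
5 windows satisfy the condition.

5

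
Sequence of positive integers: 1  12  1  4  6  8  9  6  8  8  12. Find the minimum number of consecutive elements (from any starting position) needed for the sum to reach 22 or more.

add 1: running sum 1 < 22
add 12: running sum 13 < 22
add 1: running sum 14 < 22
add 4: running sum 18 < 22
end 4: [12, 1, 4, 6] sum 23, len 4
end 5: [12, 1, 4, 6, 8] sum 31, len 5
end 6: [6, 8, 9] sum 23, len 3
end 7: [8, 9, 6] sum 23, len 3
end 8: [9, 6, 8] sum 23, len 3
end 9: [6, 8, 8] sum 22, len 3
end 10: [8, 8, 12] sum 28, len 3
Shortest qualifying length: 3.

3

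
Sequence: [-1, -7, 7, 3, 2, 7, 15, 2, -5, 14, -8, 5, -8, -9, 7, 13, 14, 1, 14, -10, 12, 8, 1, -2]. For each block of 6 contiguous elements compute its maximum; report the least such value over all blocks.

7

[-1, -7, 7, 3, 2, 7] → max 7
[-7, 7, 3, 2, 7, 15] → max 15
[7, 3, 2, 7, 15, 2] → max 15
[3, 2, 7, 15, 2, -5] → max 15
[2, 7, 15, 2, -5, 14] → max 15
[7, 15, 2, -5, 14, -8] → max 15
[15, 2, -5, 14, -8, 5] → max 15
[2, -5, 14, -8, 5, -8] → max 14
[-5, 14, -8, 5, -8, -9] → max 14
[14, -8, 5, -8, -9, 7] → max 14
[-8, 5, -8, -9, 7, 13] → max 13
[5, -8, -9, 7, 13, 14] → max 14
[-8, -9, 7, 13, 14, 1] → max 14
[-9, 7, 13, 14, 1, 14] → max 14
[7, 13, 14, 1, 14, -10] → max 14
[13, 14, 1, 14, -10, 12] → max 14
[14, 1, 14, -10, 12, 8] → max 14
[1, 14, -10, 12, 8, 1] → max 14
[14, -10, 12, 8, 1, -2] → max 14
Least of these is 7.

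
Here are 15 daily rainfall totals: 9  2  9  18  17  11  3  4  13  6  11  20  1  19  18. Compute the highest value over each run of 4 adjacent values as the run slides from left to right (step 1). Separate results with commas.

9 2 9 18 → max 18
2 9 18 17 → max 18
9 18 17 11 → max 18
18 17 11 3 → max 18
17 11 3 4 → max 17
11 3 4 13 → max 13
3 4 13 6 → max 13
4 13 6 11 → max 13
13 6 11 20 → max 20
6 11 20 1 → max 20
11 20 1 19 → max 20
20 1 19 18 → max 20

18, 18, 18, 18, 17, 13, 13, 13, 20, 20, 20, 20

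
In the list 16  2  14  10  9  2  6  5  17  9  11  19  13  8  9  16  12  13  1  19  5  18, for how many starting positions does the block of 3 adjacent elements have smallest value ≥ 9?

16 2 14 → min 2
2 14 10 → min 2
14 10 9 → min 9  ≥ 9 ✓
10 9 2 → min 2
9 2 6 → min 2
2 6 5 → min 2
6 5 17 → min 5
5 17 9 → min 5
17 9 11 → min 9  ≥ 9 ✓
9 11 19 → min 9  ≥ 9 ✓
11 19 13 → min 11  ≥ 9 ✓
19 13 8 → min 8
13 8 9 → min 8
8 9 16 → min 8
9 16 12 → min 9  ≥ 9 ✓
16 12 13 → min 12  ≥ 9 ✓
12 13 1 → min 1
13 1 19 → min 1
1 19 5 → min 1
19 5 18 → min 5
6 windows satisfy the condition.

6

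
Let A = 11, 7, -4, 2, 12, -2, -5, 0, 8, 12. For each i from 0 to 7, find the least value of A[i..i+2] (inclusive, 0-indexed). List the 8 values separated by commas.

(11, 7, -4) → min -4
(7, -4, 2) → min -4
(-4, 2, 12) → min -4
(2, 12, -2) → min -2
(12, -2, -5) → min -5
(-2, -5, 0) → min -5
(-5, 0, 8) → min -5
(0, 8, 12) → min 0

-4, -4, -4, -2, -5, -5, -5, 0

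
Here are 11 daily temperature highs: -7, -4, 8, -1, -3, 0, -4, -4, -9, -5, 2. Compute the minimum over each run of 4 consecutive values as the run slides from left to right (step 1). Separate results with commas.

-7, -4, -3, -4, -4, -9, -9, -9

-7 -4 8 -1 → min -7
-4 8 -1 -3 → min -4
8 -1 -3 0 → min -3
-1 -3 0 -4 → min -4
-3 0 -4 -4 → min -4
0 -4 -4 -9 → min -9
-4 -4 -9 -5 → min -9
-4 -9 -5 2 → min -9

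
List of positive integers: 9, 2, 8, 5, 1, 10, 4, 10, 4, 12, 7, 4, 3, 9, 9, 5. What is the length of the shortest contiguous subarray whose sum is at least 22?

3

add 9: running sum 9 < 22
add 2: running sum 11 < 22
add 8: running sum 19 < 22
add 5: shortest ending here [9, 2, 8, 5] sum 24, len 4
add 1: shortest ending here [9, 2, 8, 5, 1] sum 25, len 5
add 10: shortest ending here [8, 5, 1, 10] sum 24, len 4
add 4: shortest ending here [8, 5, 1, 10, 4] sum 28, len 5
add 10: shortest ending here [10, 4, 10] sum 24, len 3
add 4: shortest ending here [10, 4, 10, 4] sum 28, len 4
add 12: shortest ending here [10, 4, 12] sum 26, len 3
add 7: shortest ending here [4, 12, 7] sum 23, len 3
add 4: shortest ending here [12, 7, 4] sum 23, len 3
add 3: shortest ending here [12, 7, 4, 3] sum 26, len 4
add 9: shortest ending here [7, 4, 3, 9] sum 23, len 4
add 9: shortest ending here [4, 3, 9, 9] sum 25, len 4
add 5: shortest ending here [9, 9, 5] sum 23, len 3
Shortest qualifying length: 3.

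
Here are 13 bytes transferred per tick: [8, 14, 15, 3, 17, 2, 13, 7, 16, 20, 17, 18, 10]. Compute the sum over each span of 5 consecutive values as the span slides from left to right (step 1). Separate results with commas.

57, 51, 50, 42, 55, 58, 73, 78, 81

Sliding a size-5 window across the 13 values:
8 14 15 3 17 → sum 57
14 15 3 17 2 → sum 51
15 3 17 2 13 → sum 50
3 17 2 13 7 → sum 42
17 2 13 7 16 → sum 55
2 13 7 16 20 → sum 58
13 7 16 20 17 → sum 73
7 16 20 17 18 → sum 78
16 20 17 18 10 → sum 81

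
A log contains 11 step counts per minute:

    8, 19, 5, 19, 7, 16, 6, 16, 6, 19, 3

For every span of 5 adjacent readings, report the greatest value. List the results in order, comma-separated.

[8, 19, 5, 19, 7] → max 19
[19, 5, 19, 7, 16] → max 19
[5, 19, 7, 16, 6] → max 19
[19, 7, 16, 6, 16] → max 19
[7, 16, 6, 16, 6] → max 16
[16, 6, 16, 6, 19] → max 19
[6, 16, 6, 19, 3] → max 19

19, 19, 19, 19, 16, 19, 19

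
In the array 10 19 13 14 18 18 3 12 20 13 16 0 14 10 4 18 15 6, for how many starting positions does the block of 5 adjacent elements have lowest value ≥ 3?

9

(10, 19, 13, 14, 18) → min 10  ≥ 3 ✓
(19, 13, 14, 18, 18) → min 13  ≥ 3 ✓
(13, 14, 18, 18, 3) → min 3  ≥ 3 ✓
(14, 18, 18, 3, 12) → min 3  ≥ 3 ✓
(18, 18, 3, 12, 20) → min 3  ≥ 3 ✓
(18, 3, 12, 20, 13) → min 3  ≥ 3 ✓
(3, 12, 20, 13, 16) → min 3  ≥ 3 ✓
(12, 20, 13, 16, 0) → min 0
(20, 13, 16, 0, 14) → min 0
(13, 16, 0, 14, 10) → min 0
(16, 0, 14, 10, 4) → min 0
(0, 14, 10, 4, 18) → min 0
(14, 10, 4, 18, 15) → min 4  ≥ 3 ✓
(10, 4, 18, 15, 6) → min 4  ≥ 3 ✓
9 windows satisfy the condition.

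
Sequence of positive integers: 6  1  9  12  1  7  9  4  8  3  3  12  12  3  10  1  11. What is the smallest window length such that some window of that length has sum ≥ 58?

add 6: running sum 6 < 58
add 1: running sum 7 < 58
add 9: running sum 16 < 58
add 12: running sum 28 < 58
add 1: running sum 29 < 58
add 7: running sum 36 < 58
add 9: running sum 45 < 58
add 4: running sum 49 < 58
add 8: running sum 57 < 58
end 9: [6, 1, 9, 12, 1, 7, 9, 4, 8, 3] sum 60, len 10
end 10: [6, 1, 9, 12, 1, 7, 9, 4, 8, 3, 3] sum 63, len 11
end 11: [12, 1, 7, 9, 4, 8, 3, 3, 12] sum 59, len 9
end 12: [7, 9, 4, 8, 3, 3, 12, 12] sum 58, len 8
end 13: [7, 9, 4, 8, 3, 3, 12, 12, 3] sum 61, len 9
end 14: [9, 4, 8, 3, 3, 12, 12, 3, 10] sum 64, len 9
end 15: [9, 4, 8, 3, 3, 12, 12, 3, 10, 1] sum 65, len 10
end 16: [8, 3, 3, 12, 12, 3, 10, 1, 11] sum 63, len 9
Shortest qualifying length: 8.

8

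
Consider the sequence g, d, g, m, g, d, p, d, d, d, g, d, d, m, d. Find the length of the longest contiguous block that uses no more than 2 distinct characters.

[g] 1 distinct, len 1
[g, d] 2 distinct, len 2
[g, d, g] 2 distinct, len 3
[g, m] 2 distinct, len 2
[g, m, g] 2 distinct, len 3
[g, d] 2 distinct, len 2
[d, p] 2 distinct, len 2
[d, p, d] 2 distinct, len 3
[d, p, d, d] 2 distinct, len 4
[d, p, d, d, d] 2 distinct, len 5
[d, d, d, g] 2 distinct, len 4
[d, d, d, g, d] 2 distinct, len 5
[d, d, d, g, d, d] 2 distinct, len 6
[d, d, m] 2 distinct, len 3
[d, d, m, d] 2 distinct, len 4
Longest length with ≤2 distinct: 6.

6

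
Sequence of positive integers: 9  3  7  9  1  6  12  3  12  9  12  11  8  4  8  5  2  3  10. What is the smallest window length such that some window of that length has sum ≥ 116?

16

Extend right; whenever the sum reaches 116, record the length and shrink from the left:
add 9: running sum 9 < 116
add 3: running sum 12 < 116
add 7: running sum 19 < 116
add 9: running sum 28 < 116
add 1: running sum 29 < 116
add 6: running sum 35 < 116
add 12: running sum 47 < 116
add 3: running sum 50 < 116
add 12: running sum 62 < 116
add 9: running sum 71 < 116
add 12: running sum 83 < 116
add 11: running sum 94 < 116
add 8: running sum 102 < 116
add 4: running sum 106 < 116
add 8: running sum 114 < 116
add 5: shortest ending here [9, 3, 7, 9, 1, 6, 12, 3, 12, 9, 12, 11, 8, 4, 8, 5] sum 119, len 16
add 2: shortest ending here [9, 3, 7, 9, 1, 6, 12, 3, 12, 9, 12, 11, 8, 4, 8, 5, 2] sum 121, len 17
add 3: shortest ending here [9, 3, 7, 9, 1, 6, 12, 3, 12, 9, 12, 11, 8, 4, 8, 5, 2, 3] sum 124, len 18
add 10: shortest ending here [7, 9, 1, 6, 12, 3, 12, 9, 12, 11, 8, 4, 8, 5, 2, 3, 10] sum 122, len 17
Shortest qualifying length: 16.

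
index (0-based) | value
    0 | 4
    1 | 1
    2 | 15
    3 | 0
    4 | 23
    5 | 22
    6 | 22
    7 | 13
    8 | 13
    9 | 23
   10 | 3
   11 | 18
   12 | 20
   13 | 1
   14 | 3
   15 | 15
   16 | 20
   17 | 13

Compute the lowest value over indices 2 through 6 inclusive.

Elements at indices 2..6: 15, 0, 23, 22, 22
min(15, 0, 23, 22, 22) = 0

0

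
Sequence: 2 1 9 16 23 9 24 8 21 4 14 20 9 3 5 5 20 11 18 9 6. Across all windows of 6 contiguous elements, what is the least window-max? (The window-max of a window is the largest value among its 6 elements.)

20

2 1 9 16 23 9 → max 23
1 9 16 23 9 24 → max 24
9 16 23 9 24 8 → max 24
16 23 9 24 8 21 → max 24
23 9 24 8 21 4 → max 24
9 24 8 21 4 14 → max 24
24 8 21 4 14 20 → max 24
8 21 4 14 20 9 → max 21
21 4 14 20 9 3 → max 21
4 14 20 9 3 5 → max 20
14 20 9 3 5 5 → max 20
20 9 3 5 5 20 → max 20
9 3 5 5 20 11 → max 20
3 5 5 20 11 18 → max 20
5 5 20 11 18 9 → max 20
5 20 11 18 9 6 → max 20
Least of these is 20.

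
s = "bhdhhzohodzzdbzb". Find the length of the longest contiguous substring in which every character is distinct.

4

[b] len 1
[b, h] len 2
[b, h, d] len 3
[d, h] len 2
[h] len 1
[h, z] len 2
[h, z, o] len 3
[z, o, h] len 3
[h, o] len 2
[h, o, d] len 3
[h, o, d, z] len 4
[z] len 1
[z, d] len 2
[z, d, b] len 3
[d, b, z] len 3
[z, b] len 2
Longest all-distinct length: 4.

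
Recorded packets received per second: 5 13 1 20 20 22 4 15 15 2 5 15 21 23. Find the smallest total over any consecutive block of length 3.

19

(5, 13, 1) → sum 19
(13, 1, 20) → sum 34
(1, 20, 20) → sum 41
(20, 20, 22) → sum 62
(20, 22, 4) → sum 46
(22, 4, 15) → sum 41
(4, 15, 15) → sum 34
(15, 15, 2) → sum 32
(15, 2, 5) → sum 22
(2, 5, 15) → sum 22
(5, 15, 21) → sum 41
(15, 21, 23) → sum 59
Smallest of these is 19.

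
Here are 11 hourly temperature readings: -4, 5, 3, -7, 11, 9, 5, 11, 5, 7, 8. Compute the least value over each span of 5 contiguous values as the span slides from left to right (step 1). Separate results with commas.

-7, -7, -7, -7, 5, 5, 5

(-4, 5, 3, -7, 11) → min -7
(5, 3, -7, 11, 9) → min -7
(3, -7, 11, 9, 5) → min -7
(-7, 11, 9, 5, 11) → min -7
(11, 9, 5, 11, 5) → min 5
(9, 5, 11, 5, 7) → min 5
(5, 11, 5, 7, 8) → min 5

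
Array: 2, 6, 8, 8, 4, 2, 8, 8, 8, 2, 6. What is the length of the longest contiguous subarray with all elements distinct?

3

[2] len 1
[2, 6] len 2
[2, 6, 8] len 3
[8] len 1
[8, 4] len 2
[8, 4, 2] len 3
[4, 2, 8] len 3
[8] len 1
[8] len 1
[8, 2] len 2
[8, 2, 6] len 3
Longest all-distinct length: 3.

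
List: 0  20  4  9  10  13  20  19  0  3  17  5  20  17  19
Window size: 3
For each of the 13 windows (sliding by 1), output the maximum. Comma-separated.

(0, 20, 4) → max 20
(20, 4, 9) → max 20
(4, 9, 10) → max 10
(9, 10, 13) → max 13
(10, 13, 20) → max 20
(13, 20, 19) → max 20
(20, 19, 0) → max 20
(19, 0, 3) → max 19
(0, 3, 17) → max 17
(3, 17, 5) → max 17
(17, 5, 20) → max 20
(5, 20, 17) → max 20
(20, 17, 19) → max 20

20, 20, 10, 13, 20, 20, 20, 19, 17, 17, 20, 20, 20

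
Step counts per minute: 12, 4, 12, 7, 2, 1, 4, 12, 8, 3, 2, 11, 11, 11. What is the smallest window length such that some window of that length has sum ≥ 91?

14

add 12: running sum 12 < 91
add 4: running sum 16 < 91
add 12: running sum 28 < 91
add 7: running sum 35 < 91
add 2: running sum 37 < 91
add 1: running sum 38 < 91
add 4: running sum 42 < 91
add 12: running sum 54 < 91
add 8: running sum 62 < 91
add 3: running sum 65 < 91
add 2: running sum 67 < 91
add 11: running sum 78 < 91
add 11: running sum 89 < 91
end 13: [12, 4, 12, 7, 2, 1, 4, 12, 8, 3, 2, 11, 11, 11] sum 100, len 14
Shortest qualifying length: 14.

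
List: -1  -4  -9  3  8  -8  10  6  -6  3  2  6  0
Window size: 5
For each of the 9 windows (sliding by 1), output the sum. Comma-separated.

-3, -10, 4, 19, 10, 5, 15, 11, 5

[-1, -4, -9, 3, 8] → sum -3
[-4, -9, 3, 8, -8] → sum -10
[-9, 3, 8, -8, 10] → sum 4
[3, 8, -8, 10, 6] → sum 19
[8, -8, 10, 6, -6] → sum 10
[-8, 10, 6, -6, 3] → sum 5
[10, 6, -6, 3, 2] → sum 15
[6, -6, 3, 2, 6] → sum 11
[-6, 3, 2, 6, 0] → sum 5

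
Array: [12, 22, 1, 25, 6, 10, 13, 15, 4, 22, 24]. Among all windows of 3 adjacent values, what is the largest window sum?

12 22 1 → sum 35
22 1 25 → sum 48
1 25 6 → sum 32
25 6 10 → sum 41
6 10 13 → sum 29
10 13 15 → sum 38
13 15 4 → sum 32
15 4 22 → sum 41
4 22 24 → sum 50
Largest of these is 50.

50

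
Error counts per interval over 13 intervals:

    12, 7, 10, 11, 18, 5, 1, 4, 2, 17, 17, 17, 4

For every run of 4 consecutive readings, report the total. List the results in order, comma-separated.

40, 46, 44, 35, 28, 12, 24, 40, 53, 55

[12, 7, 10, 11] → sum 40
[7, 10, 11, 18] → sum 46
[10, 11, 18, 5] → sum 44
[11, 18, 5, 1] → sum 35
[18, 5, 1, 4] → sum 28
[5, 1, 4, 2] → sum 12
[1, 4, 2, 17] → sum 24
[4, 2, 17, 17] → sum 40
[2, 17, 17, 17] → sum 53
[17, 17, 17, 4] → sum 55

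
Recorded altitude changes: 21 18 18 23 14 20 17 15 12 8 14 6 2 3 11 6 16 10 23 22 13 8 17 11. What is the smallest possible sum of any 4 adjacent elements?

(21, 18, 18, 23) → sum 80
(18, 18, 23, 14) → sum 73
(18, 23, 14, 20) → sum 75
(23, 14, 20, 17) → sum 74
(14, 20, 17, 15) → sum 66
(20, 17, 15, 12) → sum 64
(17, 15, 12, 8) → sum 52
(15, 12, 8, 14) → sum 49
(12, 8, 14, 6) → sum 40
(8, 14, 6, 2) → sum 30
(14, 6, 2, 3) → sum 25
(6, 2, 3, 11) → sum 22
(2, 3, 11, 6) → sum 22
(3, 11, 6, 16) → sum 36
(11, 6, 16, 10) → sum 43
(6, 16, 10, 23) → sum 55
(16, 10, 23, 22) → sum 71
(10, 23, 22, 13) → sum 68
(23, 22, 13, 8) → sum 66
(22, 13, 8, 17) → sum 60
(13, 8, 17, 11) → sum 49
Smallest of these is 22.

22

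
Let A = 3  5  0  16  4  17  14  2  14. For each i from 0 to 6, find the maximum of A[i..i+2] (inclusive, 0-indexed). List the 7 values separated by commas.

5, 16, 16, 17, 17, 17, 14

Sliding a size-3 window across the 9 values:
[3, 5, 0] → max 5
[5, 0, 16] → max 16
[0, 16, 4] → max 16
[16, 4, 17] → max 17
[4, 17, 14] → max 17
[17, 14, 2] → max 17
[14, 2, 14] → max 14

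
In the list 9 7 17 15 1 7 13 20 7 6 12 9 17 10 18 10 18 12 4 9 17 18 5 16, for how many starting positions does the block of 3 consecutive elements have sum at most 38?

13

9 7 17 → sum 33  ≤ 38 ✓
7 17 15 → sum 39
17 15 1 → sum 33  ≤ 38 ✓
15 1 7 → sum 23  ≤ 38 ✓
1 7 13 → sum 21  ≤ 38 ✓
7 13 20 → sum 40
13 20 7 → sum 40
20 7 6 → sum 33  ≤ 38 ✓
7 6 12 → sum 25  ≤ 38 ✓
6 12 9 → sum 27  ≤ 38 ✓
12 9 17 → sum 38  ≤ 38 ✓
9 17 10 → sum 36  ≤ 38 ✓
17 10 18 → sum 45
10 18 10 → sum 38  ≤ 38 ✓
18 10 18 → sum 46
10 18 12 → sum 40
18 12 4 → sum 34  ≤ 38 ✓
12 4 9 → sum 25  ≤ 38 ✓
4 9 17 → sum 30  ≤ 38 ✓
9 17 18 → sum 44
17 18 5 → sum 40
18 5 16 → sum 39
13 windows satisfy the condition.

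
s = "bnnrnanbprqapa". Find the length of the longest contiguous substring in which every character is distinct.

6

add b: [b] len 1
add n: [b, n] len 2
add n (repeat n, move left end past it): [n] len 1
add r: [n, r] len 2
add n (repeat n, move left end past it): [r, n] len 2
add a: [r, n, a] len 3
add n (repeat n, move left end past it): [a, n] len 2
add b: [a, n, b] len 3
add p: [a, n, b, p] len 4
add r: [a, n, b, p, r] len 5
add q: [a, n, b, p, r, q] len 6
add a (repeat a, move left end past it): [n, b, p, r, q, a] len 6
add p (repeat p, move left end past it): [r, q, a, p] len 4
add a (repeat a, move left end past it): [p, a] len 2
Longest all-distinct length: 6.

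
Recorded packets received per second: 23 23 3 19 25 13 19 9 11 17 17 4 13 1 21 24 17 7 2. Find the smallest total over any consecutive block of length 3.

(23, 23, 3) → sum 49
(23, 3, 19) → sum 45
(3, 19, 25) → sum 47
(19, 25, 13) → sum 57
(25, 13, 19) → sum 57
(13, 19, 9) → sum 41
(19, 9, 11) → sum 39
(9, 11, 17) → sum 37
(11, 17, 17) → sum 45
(17, 17, 4) → sum 38
(17, 4, 13) → sum 34
(4, 13, 1) → sum 18
(13, 1, 21) → sum 35
(1, 21, 24) → sum 46
(21, 24, 17) → sum 62
(24, 17, 7) → sum 48
(17, 7, 2) → sum 26
Smallest of these is 18.

18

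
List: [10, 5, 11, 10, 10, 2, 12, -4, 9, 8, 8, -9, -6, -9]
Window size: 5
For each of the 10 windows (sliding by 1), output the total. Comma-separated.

(10, 5, 11, 10, 10) → sum 46
(5, 11, 10, 10, 2) → sum 38
(11, 10, 10, 2, 12) → sum 45
(10, 10, 2, 12, -4) → sum 30
(10, 2, 12, -4, 9) → sum 29
(2, 12, -4, 9, 8) → sum 27
(12, -4, 9, 8, 8) → sum 33
(-4, 9, 8, 8, -9) → sum 12
(9, 8, 8, -9, -6) → sum 10
(8, 8, -9, -6, -9) → sum -8

46, 38, 45, 30, 29, 27, 33, 12, 10, -8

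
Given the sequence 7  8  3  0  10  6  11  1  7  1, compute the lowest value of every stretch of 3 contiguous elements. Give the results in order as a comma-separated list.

[7, 8, 3] → min 3
[8, 3, 0] → min 0
[3, 0, 10] → min 0
[0, 10, 6] → min 0
[10, 6, 11] → min 6
[6, 11, 1] → min 1
[11, 1, 7] → min 1
[1, 7, 1] → min 1

3, 0, 0, 0, 6, 1, 1, 1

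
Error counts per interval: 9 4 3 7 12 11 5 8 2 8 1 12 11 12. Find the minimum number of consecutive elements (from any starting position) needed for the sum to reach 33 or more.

3

add 9: running sum 9 < 33
add 4: running sum 13 < 33
add 3: running sum 16 < 33
add 7: running sum 23 < 33
add 12: shortest ending here [9, 4, 3, 7, 12] sum 35, len 5
add 11: shortest ending here [3, 7, 12, 11] sum 33, len 4
add 5: shortest ending here [7, 12, 11, 5] sum 35, len 4
add 8: shortest ending here [12, 11, 5, 8] sum 36, len 4
add 2: shortest ending here [12, 11, 5, 8, 2] sum 38, len 5
add 8: shortest ending here [11, 5, 8, 2, 8] sum 34, len 5
add 1: shortest ending here [11, 5, 8, 2, 8, 1] sum 35, len 6
add 12: shortest ending here [5, 8, 2, 8, 1, 12] sum 36, len 6
add 11: shortest ending here [2, 8, 1, 12, 11] sum 34, len 5
add 12: shortest ending here [12, 11, 12] sum 35, len 3
Shortest qualifying length: 3.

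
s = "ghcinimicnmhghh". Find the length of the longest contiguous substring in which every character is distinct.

[g] len 1
[g, h] len 2
[g, h, c] len 3
[g, h, c, i] len 4
[g, h, c, i, n] len 5
[n, i] len 2
[n, i, m] len 3
[m, i] len 2
[m, i, c] len 3
[m, i, c, n] len 4
[i, c, n, m] len 4
[i, c, n, m, h] len 5
[i, c, n, m, h, g] len 6
[g, h] len 2
[h] len 1
Longest all-distinct length: 6.

6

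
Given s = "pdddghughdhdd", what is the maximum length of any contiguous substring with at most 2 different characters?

5

add p: window [p] (1 distinct), len 1
add d: window [p, d] (2 distinct), len 2
add d: window [p, d, d] (2 distinct), len 3
add d: window [p, d, d, d] (2 distinct), len 4
add g: window [d, d, d, g] (2 distinct), len 4
add h: window [g, h] (2 distinct), len 2
add u: window [h, u] (2 distinct), len 2
add g: window [u, g] (2 distinct), len 2
add h: window [g, h] (2 distinct), len 2
add d: window [h, d] (2 distinct), len 2
add h: window [h, d, h] (2 distinct), len 3
add d: window [h, d, h, d] (2 distinct), len 4
add d: window [h, d, h, d, d] (2 distinct), len 5
Longest length with ≤2 distinct: 5.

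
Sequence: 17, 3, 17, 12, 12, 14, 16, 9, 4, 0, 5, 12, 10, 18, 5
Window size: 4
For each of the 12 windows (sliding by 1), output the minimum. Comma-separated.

3, 3, 12, 12, 9, 4, 0, 0, 0, 0, 5, 5

17 3 17 12 → min 3
3 17 12 12 → min 3
17 12 12 14 → min 12
12 12 14 16 → min 12
12 14 16 9 → min 9
14 16 9 4 → min 4
16 9 4 0 → min 0
9 4 0 5 → min 0
4 0 5 12 → min 0
0 5 12 10 → min 0
5 12 10 18 → min 5
12 10 18 5 → min 5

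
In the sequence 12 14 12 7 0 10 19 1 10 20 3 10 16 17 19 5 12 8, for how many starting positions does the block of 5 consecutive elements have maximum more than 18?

12

(12, 14, 12, 7, 0) → max 14
(14, 12, 7, 0, 10) → max 14
(12, 7, 0, 10, 19) → max 19  > 18 ✓
(7, 0, 10, 19, 1) → max 19  > 18 ✓
(0, 10, 19, 1, 10) → max 19  > 18 ✓
(10, 19, 1, 10, 20) → max 20  > 18 ✓
(19, 1, 10, 20, 3) → max 20  > 18 ✓
(1, 10, 20, 3, 10) → max 20  > 18 ✓
(10, 20, 3, 10, 16) → max 20  > 18 ✓
(20, 3, 10, 16, 17) → max 20  > 18 ✓
(3, 10, 16, 17, 19) → max 19  > 18 ✓
(10, 16, 17, 19, 5) → max 19  > 18 ✓
(16, 17, 19, 5, 12) → max 19  > 18 ✓
(17, 19, 5, 12, 8) → max 19  > 18 ✓
12 windows satisfy the condition.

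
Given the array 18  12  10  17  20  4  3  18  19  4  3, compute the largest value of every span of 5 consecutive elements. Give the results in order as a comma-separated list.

[18, 12, 10, 17, 20] → max 20
[12, 10, 17, 20, 4] → max 20
[10, 17, 20, 4, 3] → max 20
[17, 20, 4, 3, 18] → max 20
[20, 4, 3, 18, 19] → max 20
[4, 3, 18, 19, 4] → max 19
[3, 18, 19, 4, 3] → max 19

20, 20, 20, 20, 20, 19, 19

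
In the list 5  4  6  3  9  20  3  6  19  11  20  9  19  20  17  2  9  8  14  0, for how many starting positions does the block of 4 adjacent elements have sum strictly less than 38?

6

5 4 6 3 → sum 18  < 38 ✓
4 6 3 9 → sum 22  < 38 ✓
6 3 9 20 → sum 38
3 9 20 3 → sum 35  < 38 ✓
9 20 3 6 → sum 38
20 3 6 19 → sum 48
3 6 19 11 → sum 39
6 19 11 20 → sum 56
19 11 20 9 → sum 59
11 20 9 19 → sum 59
20 9 19 20 → sum 68
9 19 20 17 → sum 65
19 20 17 2 → sum 58
20 17 2 9 → sum 48
17 2 9 8 → sum 36  < 38 ✓
2 9 8 14 → sum 33  < 38 ✓
9 8 14 0 → sum 31  < 38 ✓
6 windows satisfy the condition.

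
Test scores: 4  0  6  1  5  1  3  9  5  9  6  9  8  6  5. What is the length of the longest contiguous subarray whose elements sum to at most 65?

12

add 4: [4] sum 4, len 1
add 0: [4, 0] sum 4, len 2
add 6: [4, 0, 6] sum 10, len 3
add 1: [4, 0, 6, 1] sum 11, len 4
add 5: [4, 0, 6, 1, 5] sum 16, len 5
add 1: [4, 0, 6, 1, 5, 1] sum 17, len 6
add 3: [4, 0, 6, 1, 5, 1, 3] sum 20, len 7
add 9: [4, 0, 6, 1, 5, 1, 3, 9] sum 29, len 8
add 5: [4, 0, 6, 1, 5, 1, 3, 9, 5] sum 34, len 9
add 9: [4, 0, 6, 1, 5, 1, 3, 9, 5, 9] sum 43, len 10
add 6: [4, 0, 6, 1, 5, 1, 3, 9, 5, 9, 6] sum 49, len 11
add 9: [4, 0, 6, 1, 5, 1, 3, 9, 5, 9, 6, 9] sum 58, len 12
add 8: [0, 6, 1, 5, 1, 3, 9, 5, 9, 6, 9, 8] sum 62, len 12
add 6: [1, 5, 1, 3, 9, 5, 9, 6, 9, 8, 6] sum 62, len 11
add 5: [1, 3, 9, 5, 9, 6, 9, 8, 6, 5] sum 61, len 10
Longest length seen: 12.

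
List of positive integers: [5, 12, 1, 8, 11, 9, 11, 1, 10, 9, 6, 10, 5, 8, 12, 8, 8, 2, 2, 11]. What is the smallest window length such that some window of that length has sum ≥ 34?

add 5: running sum 5 < 34
add 12: running sum 17 < 34
add 1: running sum 18 < 34
add 8: running sum 26 < 34
add 11: shortest ending here [5, 12, 1, 8, 11] sum 37, len 5
add 9: shortest ending here [12, 1, 8, 11, 9] sum 41, len 5
add 11: shortest ending here [8, 11, 9, 11] sum 39, len 4
add 1: shortest ending here [8, 11, 9, 11, 1] sum 40, len 5
add 10: shortest ending here [11, 9, 11, 1, 10] sum 42, len 5
add 9: shortest ending here [9, 11, 1, 10, 9] sum 40, len 5
add 6: shortest ending here [11, 1, 10, 9, 6] sum 37, len 5
add 10: shortest ending here [10, 9, 6, 10] sum 35, len 4
add 5: shortest ending here [10, 9, 6, 10, 5] sum 40, len 5
add 8: shortest ending here [9, 6, 10, 5, 8] sum 38, len 5
add 12: shortest ending here [10, 5, 8, 12] sum 35, len 4
add 8: shortest ending here [10, 5, 8, 12, 8] sum 43, len 5
add 8: shortest ending here [8, 12, 8, 8] sum 36, len 4
add 2: shortest ending here [8, 12, 8, 8, 2] sum 38, len 5
add 2: shortest ending here [8, 12, 8, 8, 2, 2] sum 40, len 6
add 11: shortest ending here [12, 8, 8, 2, 2, 11] sum 43, len 6
Shortest qualifying length: 4.

4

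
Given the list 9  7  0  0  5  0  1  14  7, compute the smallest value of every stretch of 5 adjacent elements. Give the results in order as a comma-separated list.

0, 0, 0, 0, 0

Sliding a size-5 window across the 9 values:
(9, 7, 0, 0, 5) → min 0
(7, 0, 0, 5, 0) → min 0
(0, 0, 5, 0, 1) → min 0
(0, 5, 0, 1, 14) → min 0
(5, 0, 1, 14, 7) → min 0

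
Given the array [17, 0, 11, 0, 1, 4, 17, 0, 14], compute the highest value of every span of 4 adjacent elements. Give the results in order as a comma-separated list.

[17, 0, 11, 0] → max 17
[0, 11, 0, 1] → max 11
[11, 0, 1, 4] → max 11
[0, 1, 4, 17] → max 17
[1, 4, 17, 0] → max 17
[4, 17, 0, 14] → max 17

17, 11, 11, 17, 17, 17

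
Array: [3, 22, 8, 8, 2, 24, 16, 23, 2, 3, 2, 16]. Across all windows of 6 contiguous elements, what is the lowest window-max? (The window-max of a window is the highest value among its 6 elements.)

23

3 22 8 8 2 24 → max 24
22 8 8 2 24 16 → max 24
8 8 2 24 16 23 → max 24
8 2 24 16 23 2 → max 24
2 24 16 23 2 3 → max 24
24 16 23 2 3 2 → max 24
16 23 2 3 2 16 → max 23
Lowest of these is 23.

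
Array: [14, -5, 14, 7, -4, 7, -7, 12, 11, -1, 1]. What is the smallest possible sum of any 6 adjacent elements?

Each size-6 window and its sum:
[14, -5, 14, 7, -4, 7] → sum 33
[-5, 14, 7, -4, 7, -7] → sum 12
[14, 7, -4, 7, -7, 12] → sum 29
[7, -4, 7, -7, 12, 11] → sum 26
[-4, 7, -7, 12, 11, -1] → sum 18
[7, -7, 12, 11, -1, 1] → sum 23
Smallest of these is 12.

12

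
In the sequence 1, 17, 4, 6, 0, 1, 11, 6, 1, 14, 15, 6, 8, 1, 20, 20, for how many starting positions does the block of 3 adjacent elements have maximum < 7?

[1, 17, 4] → max 17
[17, 4, 6] → max 17
[4, 6, 0] → max 6  < 7 ✓
[6, 0, 1] → max 6  < 7 ✓
[0, 1, 11] → max 11
[1, 11, 6] → max 11
[11, 6, 1] → max 11
[6, 1, 14] → max 14
[1, 14, 15] → max 15
[14, 15, 6] → max 15
[15, 6, 8] → max 15
[6, 8, 1] → max 8
[8, 1, 20] → max 20
[1, 20, 20] → max 20
2 windows satisfy the condition.

2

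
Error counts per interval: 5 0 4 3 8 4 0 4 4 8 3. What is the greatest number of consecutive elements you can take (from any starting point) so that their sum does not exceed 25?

Extend to the right; shrink from the left whenever the sum exceeds 25:
→ 5: sum 5, len 1
→ 0: sum 5, len 2
→ 4: sum 9, len 3
→ 3: sum 12, len 4
→ 8: sum 20, len 5
→ 4: sum 24, len 6
→ 0: sum 24, len 7
→ 4 (dropped 5): sum 23, len 7
→ 4 (dropped 0, 4): sum 23, len 6
→ 8 (dropped 3, 8): sum 20, len 5
→ 3: sum 23, len 6
Longest length seen: 7.

7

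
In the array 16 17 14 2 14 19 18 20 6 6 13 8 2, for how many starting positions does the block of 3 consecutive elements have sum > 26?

9

16 17 14 → sum 47  > 26 ✓
17 14 2 → sum 33  > 26 ✓
14 2 14 → sum 30  > 26 ✓
2 14 19 → sum 35  > 26 ✓
14 19 18 → sum 51  > 26 ✓
19 18 20 → sum 57  > 26 ✓
18 20 6 → sum 44  > 26 ✓
20 6 6 → sum 32  > 26 ✓
6 6 13 → sum 25
6 13 8 → sum 27  > 26 ✓
13 8 2 → sum 23
9 windows satisfy the condition.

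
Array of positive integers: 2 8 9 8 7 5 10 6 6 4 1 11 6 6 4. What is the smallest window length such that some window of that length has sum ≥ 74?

add 2: running sum 2 < 74
add 8: running sum 10 < 74
add 9: running sum 19 < 74
add 8: running sum 27 < 74
add 7: running sum 34 < 74
add 5: running sum 39 < 74
add 10: running sum 49 < 74
add 6: running sum 55 < 74
add 6: running sum 61 < 74
add 4: running sum 65 < 74
add 1: running sum 66 < 74
end 11: [8, 9, 8, 7, 5, 10, 6, 6, 4, 1, 11] sum 75, len 11
end 12: [8, 9, 8, 7, 5, 10, 6, 6, 4, 1, 11, 6] sum 81, len 12
end 13: [9, 8, 7, 5, 10, 6, 6, 4, 1, 11, 6, 6] sum 79, len 12
end 14: [8, 7, 5, 10, 6, 6, 4, 1, 11, 6, 6, 4] sum 74, len 12
Shortest qualifying length: 11.

11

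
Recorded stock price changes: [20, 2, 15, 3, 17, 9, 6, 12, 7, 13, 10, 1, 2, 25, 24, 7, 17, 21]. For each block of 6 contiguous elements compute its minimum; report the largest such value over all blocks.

(20, 2, 15, 3, 17, 9) → min 2
(2, 15, 3, 17, 9, 6) → min 2
(15, 3, 17, 9, 6, 12) → min 3
(3, 17, 9, 6, 12, 7) → min 3
(17, 9, 6, 12, 7, 13) → min 6
(9, 6, 12, 7, 13, 10) → min 6
(6, 12, 7, 13, 10, 1) → min 1
(12, 7, 13, 10, 1, 2) → min 1
(7, 13, 10, 1, 2, 25) → min 1
(13, 10, 1, 2, 25, 24) → min 1
(10, 1, 2, 25, 24, 7) → min 1
(1, 2, 25, 24, 7, 17) → min 1
(2, 25, 24, 7, 17, 21) → min 2
Largest of these is 6.

6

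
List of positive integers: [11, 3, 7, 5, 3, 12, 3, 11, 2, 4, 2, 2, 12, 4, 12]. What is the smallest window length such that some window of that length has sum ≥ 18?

3

add 11: running sum 11 < 18
add 3: running sum 14 < 18
end 2: [11, 3, 7] sum 21, len 3
end 3: [11, 3, 7, 5] sum 26, len 4
end 4: [3, 7, 5, 3] sum 18, len 4
end 5: [5, 3, 12] sum 20, len 3
end 6: [3, 12, 3] sum 18, len 3
end 7: [12, 3, 11] sum 26, len 3
end 8: [12, 3, 11, 2] sum 28, len 4
end 9: [3, 11, 2, 4] sum 20, len 4
end 10: [11, 2, 4, 2] sum 19, len 4
end 11: [11, 2, 4, 2, 2] sum 21, len 5
end 12: [4, 2, 2, 12] sum 20, len 4
end 13: [2, 12, 4] sum 18, len 3
end 14: [12, 4, 12] sum 28, len 3
Shortest qualifying length: 3.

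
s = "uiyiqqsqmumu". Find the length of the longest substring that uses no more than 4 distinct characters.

[u] 1 distinct, len 1
[u, i] 2 distinct, len 2
[u, i, y] 3 distinct, len 3
[u, i, y, i] 3 distinct, len 4
[u, i, y, i, q] 4 distinct, len 5
[u, i, y, i, q, q] 4 distinct, len 6
[i, y, i, q, q, s] 4 distinct, len 6
[i, y, i, q, q, s, q] 4 distinct, len 7
[i, q, q, s, q, m] 4 distinct, len 6
[q, q, s, q, m, u] 4 distinct, len 6
[q, q, s, q, m, u, m] 4 distinct, len 7
[q, q, s, q, m, u, m, u] 4 distinct, len 8
Longest length with ≤4 distinct: 8.

8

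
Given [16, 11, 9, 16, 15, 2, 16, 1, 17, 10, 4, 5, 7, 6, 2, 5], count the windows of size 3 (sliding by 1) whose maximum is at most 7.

4

(16, 11, 9) → max 16
(11, 9, 16) → max 16
(9, 16, 15) → max 16
(16, 15, 2) → max 16
(15, 2, 16) → max 16
(2, 16, 1) → max 16
(16, 1, 17) → max 17
(1, 17, 10) → max 17
(17, 10, 4) → max 17
(10, 4, 5) → max 10
(4, 5, 7) → max 7  ≤ 7 ✓
(5, 7, 6) → max 7  ≤ 7 ✓
(7, 6, 2) → max 7  ≤ 7 ✓
(6, 2, 5) → max 6  ≤ 7 ✓
4 windows satisfy the condition.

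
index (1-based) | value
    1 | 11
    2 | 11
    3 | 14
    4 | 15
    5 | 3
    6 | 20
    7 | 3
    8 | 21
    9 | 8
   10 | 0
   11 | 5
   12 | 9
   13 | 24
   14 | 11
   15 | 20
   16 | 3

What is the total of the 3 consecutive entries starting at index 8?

Elements at indices 8..10: 21, 8, 0
sum(21, 8, 0) = 29

29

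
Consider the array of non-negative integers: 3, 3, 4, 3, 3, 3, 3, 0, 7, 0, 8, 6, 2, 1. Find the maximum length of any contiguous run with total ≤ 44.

13

[3] sum 3 len 1
[3, 3] sum 6 len 2
[3, 3, 4] sum 10 len 3
[3, 3, 4, 3] sum 13 len 4
[3, 3, 4, 3, 3] sum 16 len 5
[3, 3, 4, 3, 3, 3] sum 19 len 6
[3, 3, 4, 3, 3, 3, 3] sum 22 len 7
[3, 3, 4, 3, 3, 3, 3, 0] sum 22 len 8
[3, 3, 4, 3, 3, 3, 3, 0, 7] sum 29 len 9
[3, 3, 4, 3, 3, 3, 3, 0, 7, 0] sum 29 len 10
[3, 3, 4, 3, 3, 3, 3, 0, 7, 0, 8] sum 37 len 11
[3, 3, 4, 3, 3, 3, 3, 0, 7, 0, 8, 6] sum 43 len 12
[3, 4, 3, 3, 3, 3, 0, 7, 0, 8, 6, 2] sum 42 len 12
[3, 4, 3, 3, 3, 3, 0, 7, 0, 8, 6, 2, 1] sum 43 len 13
Longest length seen: 13.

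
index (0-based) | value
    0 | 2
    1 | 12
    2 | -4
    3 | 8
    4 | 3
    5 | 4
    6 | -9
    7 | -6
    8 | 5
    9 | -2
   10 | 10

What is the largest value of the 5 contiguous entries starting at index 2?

8

Elements at indices 2..6: -4, 8, 3, 4, -9
max(-4, 8, 3, 4, -9) = 8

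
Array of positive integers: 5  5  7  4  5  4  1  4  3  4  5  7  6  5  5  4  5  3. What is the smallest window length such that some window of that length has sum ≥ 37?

7

add 5: running sum 5 < 37
add 5: running sum 10 < 37
add 7: running sum 17 < 37
add 4: running sum 21 < 37
add 5: running sum 26 < 37
add 4: running sum 30 < 37
add 1: running sum 31 < 37
add 4: running sum 35 < 37
add 3: shortest ending here [5, 5, 7, 4, 5, 4, 1, 4, 3] sum 38, len 9
add 4: shortest ending here [5, 7, 4, 5, 4, 1, 4, 3, 4] sum 37, len 9
add 5: shortest ending here [7, 4, 5, 4, 1, 4, 3, 4, 5] sum 37, len 9
add 7: shortest ending here [4, 5, 4, 1, 4, 3, 4, 5, 7] sum 37, len 9
add 6: shortest ending here [5, 4, 1, 4, 3, 4, 5, 7, 6] sum 39, len 9
add 5: shortest ending here [4, 1, 4, 3, 4, 5, 7, 6, 5] sum 39, len 9
add 5: shortest ending here [4, 3, 4, 5, 7, 6, 5, 5] sum 39, len 8
add 4: shortest ending here [3, 4, 5, 7, 6, 5, 5, 4] sum 39, len 8
add 5: shortest ending here [5, 7, 6, 5, 5, 4, 5] sum 37, len 7
add 3: shortest ending here [5, 7, 6, 5, 5, 4, 5, 3] sum 40, len 8
Shortest qualifying length: 7.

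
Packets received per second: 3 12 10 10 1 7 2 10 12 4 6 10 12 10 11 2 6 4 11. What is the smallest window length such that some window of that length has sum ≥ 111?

14

add 3: running sum 3 < 111
add 12: running sum 15 < 111
add 10: running sum 25 < 111
add 10: running sum 35 < 111
add 1: running sum 36 < 111
add 7: running sum 43 < 111
add 2: running sum 45 < 111
add 10: running sum 55 < 111
add 12: running sum 67 < 111
add 4: running sum 71 < 111
add 6: running sum 77 < 111
add 10: running sum 87 < 111
add 12: running sum 99 < 111
add 10: running sum 109 < 111
end 14: [12, 10, 10, 1, 7, 2, 10, 12, 4, 6, 10, 12, 10, 11] sum 117, len 14
end 15: [12, 10, 10, 1, 7, 2, 10, 12, 4, 6, 10, 12, 10, 11, 2] sum 119, len 15
end 16: [10, 10, 1, 7, 2, 10, 12, 4, 6, 10, 12, 10, 11, 2, 6] sum 113, len 15
end 17: [10, 10, 1, 7, 2, 10, 12, 4, 6, 10, 12, 10, 11, 2, 6, 4] sum 117, len 16
end 18: [10, 1, 7, 2, 10, 12, 4, 6, 10, 12, 10, 11, 2, 6, 4, 11] sum 118, len 16
Shortest qualifying length: 14.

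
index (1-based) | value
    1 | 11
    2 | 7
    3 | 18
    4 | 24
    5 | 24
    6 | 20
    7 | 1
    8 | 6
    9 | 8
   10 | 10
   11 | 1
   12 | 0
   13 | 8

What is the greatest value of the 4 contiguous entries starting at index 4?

Elements at indices 4..7: 24, 24, 20, 1
max(24, 24, 20, 1) = 24

24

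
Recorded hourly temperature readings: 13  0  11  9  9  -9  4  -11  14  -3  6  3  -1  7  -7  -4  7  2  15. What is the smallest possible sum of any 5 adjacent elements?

13 0 11 9 9 → sum 42
0 11 9 9 -9 → sum 20
11 9 9 -9 4 → sum 24
9 9 -9 4 -11 → sum 2
9 -9 4 -11 14 → sum 7
-9 4 -11 14 -3 → sum -5
4 -11 14 -3 6 → sum 10
-11 14 -3 6 3 → sum 9
14 -3 6 3 -1 → sum 19
-3 6 3 -1 7 → sum 12
6 3 -1 7 -7 → sum 8
3 -1 7 -7 -4 → sum -2
-1 7 -7 -4 7 → sum 2
7 -7 -4 7 2 → sum 5
-7 -4 7 2 15 → sum 13
Smallest of these is -5.

-5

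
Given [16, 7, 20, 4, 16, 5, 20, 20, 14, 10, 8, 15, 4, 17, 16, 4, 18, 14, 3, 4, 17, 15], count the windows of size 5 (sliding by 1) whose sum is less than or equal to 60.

(16, 7, 20, 4, 16) → sum 63
(7, 20, 4, 16, 5) → sum 52  ≤ 60 ✓
(20, 4, 16, 5, 20) → sum 65
(4, 16, 5, 20, 20) → sum 65
(16, 5, 20, 20, 14) → sum 75
(5, 20, 20, 14, 10) → sum 69
(20, 20, 14, 10, 8) → sum 72
(20, 14, 10, 8, 15) → sum 67
(14, 10, 8, 15, 4) → sum 51  ≤ 60 ✓
(10, 8, 15, 4, 17) → sum 54  ≤ 60 ✓
(8, 15, 4, 17, 16) → sum 60  ≤ 60 ✓
(15, 4, 17, 16, 4) → sum 56  ≤ 60 ✓
(4, 17, 16, 4, 18) → sum 59  ≤ 60 ✓
(17, 16, 4, 18, 14) → sum 69
(16, 4, 18, 14, 3) → sum 55  ≤ 60 ✓
(4, 18, 14, 3, 4) → sum 43  ≤ 60 ✓
(18, 14, 3, 4, 17) → sum 56  ≤ 60 ✓
(14, 3, 4, 17, 15) → sum 53  ≤ 60 ✓
10 windows satisfy the condition.

10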